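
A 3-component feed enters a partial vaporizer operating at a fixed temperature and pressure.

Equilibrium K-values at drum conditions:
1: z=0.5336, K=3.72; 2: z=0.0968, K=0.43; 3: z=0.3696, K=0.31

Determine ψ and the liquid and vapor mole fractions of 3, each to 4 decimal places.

Material balance + equilibrium reduce to Σ zᵢ(Kᵢ−1)/(1+ψ(Kᵢ−1)) = 0.
Check two-phase: ΣzᵢKᵢ = 2.1412 > 1 and Σzᵢ/Kᵢ = 1.5608 > 1, so g(0) = 1.1412 > 0 and g(1) = -0.5608 < 0.
Newton iteration, ψ⁰ = 0.5:
  ψ = 0.5000: g = 0.14848, g' = -1.1805 → ψ = 0.6258
  ψ = 0.6258: g = 0.00255, g' = -1.1617 → ψ = 0.6280
Converged at ψ = 0.6280.
Compositions from xᵢ = zᵢ/(1+ψ(Kᵢ−1)), yᵢ = Kᵢxᵢ:
  1: x = 0.1970, y = 0.7330
  2: x = 0.1508, y = 0.0648
  3: x = 0.6522, y = 0.2022

ψ = 0.6280, x_3 = 0.6522, y_3 = 0.2022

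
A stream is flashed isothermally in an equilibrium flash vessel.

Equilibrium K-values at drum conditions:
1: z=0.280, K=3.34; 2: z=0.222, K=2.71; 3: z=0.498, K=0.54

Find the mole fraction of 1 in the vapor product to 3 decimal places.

Newton iteration, ψ⁰ = 0.5:
  ψ = 0.500: g = 0.2091, g' = -0.692 → ψ = 0.802
  ψ = 0.802: g = 0.0248, g' = -0.565 → ψ = 0.846
Converged at ψ = 0.846.
Compositions from xᵢ = zᵢ/(1+ψ(Kᵢ−1)), yᵢ = Kᵢxᵢ:
  1: x = 0.094, y = 0.314
  2: x = 0.091, y = 0.246
  3: x = 0.815, y = 0.440

y_1 = 0.314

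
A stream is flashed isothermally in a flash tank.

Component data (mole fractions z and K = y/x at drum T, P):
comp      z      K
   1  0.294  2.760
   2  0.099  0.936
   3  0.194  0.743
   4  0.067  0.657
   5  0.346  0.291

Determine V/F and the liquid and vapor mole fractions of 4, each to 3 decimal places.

Material balance + equilibrium reduce to Σ zᵢ(Kᵢ−1)/(1+V/F(Kᵢ−1)) = 0.
g(0) = ΣzᵢKᵢ − 1 = 0.193 and g(1) = 1 − Σzᵢ/Kᵢ = -0.764, so a root lies in (0, 1).
Iterate (Newton) starting at V/F = 0.5:
  V/F = 0.500: g = -0.1963, g' = -0.704 → V/F = 0.221
  V/F = 0.221: g = -0.0026, g' = -0.741 → V/F = 0.218
Converged at V/F = 0.218.
Compositions from xᵢ = zᵢ/(1+V/F(Kᵢ−1)), yᵢ = Kᵢxᵢ:
  1: x = 0.213, y = 0.587
  2: x = 0.100, y = 0.094
  3: x = 0.205, y = 0.153
  4: x = 0.072, y = 0.048
  5: x = 0.409, y = 0.119

V/F = 0.218, x_4 = 0.072, y_4 = 0.048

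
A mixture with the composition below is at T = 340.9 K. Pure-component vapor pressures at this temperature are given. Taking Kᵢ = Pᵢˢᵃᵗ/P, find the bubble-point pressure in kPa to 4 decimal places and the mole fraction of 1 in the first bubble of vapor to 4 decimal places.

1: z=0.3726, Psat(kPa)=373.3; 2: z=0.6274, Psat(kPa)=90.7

At the bubble point ψ → 0, so ΣzᵢKᵢ = 1 with Kᵢ = Pᵢˢᵃᵗ/P ⇒ P = ΣzᵢPᵢˢᵃᵗ.
P = 0.3726·373.3 + 0.6274·90.7 = 195.9968 kPa
yᵢ = zᵢPᵢˢᵃᵗ/P ⇒ y_1 = 0.3726·373.3/195.9968 = 0.7097

Pbub = 195.9968 kPa, y_1 = 0.7097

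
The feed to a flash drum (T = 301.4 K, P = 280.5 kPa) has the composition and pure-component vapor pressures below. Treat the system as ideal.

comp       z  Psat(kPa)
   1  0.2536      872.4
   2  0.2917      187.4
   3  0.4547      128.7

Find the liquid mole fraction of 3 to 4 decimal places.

x_3 = 0.5085

Raoult's law: Kᵢ = Pᵢˢᵃᵗ/P = Pᵢˢᵃᵗ/280.5.
  K_1 = 872.4/280.5 = 3.110160, K_2 = 187.4/280.5 = 0.668093, K_3 = 128.7/280.5 = 0.458824
Material balance + equilibrium reduce to Σ zᵢ(Kᵢ−1)/(1+V/F(Kᵢ−1)) = 0.
g(0) = ΣzᵢKᵢ − 1 = 0.1922 and g(1) = 1 − Σzᵢ/Kᵢ = -0.5092, so a root lies in (0, 1).
Newton iteration, V/F⁰ = 0.5:
  V/F = 0.5000: g = -0.19304, g' = -0.5639 → V/F = 0.1576
  V/F = 0.1576: g = 0.03037, g' = -0.8308 → V/F = 0.1942
  V/F = 0.1942: g = 0.00113, g' = -0.7712 → V/F = 0.1957
Converged at V/F = 0.1957.
Compositions from xᵢ = zᵢ/(1+V/F(Kᵢ−1)), yᵢ = Kᵢxᵢ:
  1: x = 0.1795, y = 0.5582
  2: x = 0.3120, y = 0.2084
  3: x = 0.5085, y = 0.2333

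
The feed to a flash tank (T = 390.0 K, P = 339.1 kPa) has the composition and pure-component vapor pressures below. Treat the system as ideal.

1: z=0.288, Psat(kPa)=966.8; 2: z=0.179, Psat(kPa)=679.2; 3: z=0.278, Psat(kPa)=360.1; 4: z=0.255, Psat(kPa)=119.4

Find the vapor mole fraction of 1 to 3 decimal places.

Raoult's law: Kᵢ = Pᵢˢᵃᵗ/P = Pᵢˢᵃᵗ/339.1.
  K_1 = 966.8/339.1 = 2.85108, K_2 = 679.2/339.1 = 2.00295, K_3 = 360.1/339.1 = 1.06193, K_4 = 119.4/339.1 = 0.35211
Newton–Raphson from ψ = 0.5:
  ψ = 0.500: g = 0.1688, g' = -0.581 → ψ = 0.790
  ψ = 0.790: g = -0.0056, g' = -0.669 → ψ = 0.782
Converged at ψ = 0.782.
Compositions from xᵢ = zᵢ/(1+ψ(Kᵢ−1)), yᵢ = Kᵢxᵢ:
  1: x = 0.118, y = 0.335
  2: x = 0.100, y = 0.201
  3: x = 0.265, y = 0.282
  4: x = 0.517, y = 0.182

y_1 = 0.335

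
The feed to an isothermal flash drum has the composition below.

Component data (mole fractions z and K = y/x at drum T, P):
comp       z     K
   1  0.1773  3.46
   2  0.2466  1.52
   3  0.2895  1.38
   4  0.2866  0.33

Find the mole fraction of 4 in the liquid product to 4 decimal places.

Iterate (Newton) starting at β = 0.65:
  β = 0.6500: g = 0.01171, g' = -0.6267 → β = 0.6687
  β = 0.6687: g = -0.00011, g' = -0.6389 → β = 0.6685
Converged at β = 0.6685.
Compositions from xᵢ = zᵢ/(1+β(Kᵢ−1)), yᵢ = Kᵢxᵢ:
  1: x = 0.0670, y = 0.2320
  2: x = 0.1830, y = 0.2781
  3: x = 0.2309, y = 0.3186
  4: x = 0.5191, y = 0.1713

x_4 = 0.5191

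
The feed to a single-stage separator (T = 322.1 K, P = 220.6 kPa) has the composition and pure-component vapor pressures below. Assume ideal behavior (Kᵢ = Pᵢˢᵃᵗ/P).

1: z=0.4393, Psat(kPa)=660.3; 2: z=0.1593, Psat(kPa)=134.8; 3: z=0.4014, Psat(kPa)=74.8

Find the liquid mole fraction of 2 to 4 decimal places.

x_2 = 0.1940

Raoult's law: Kᵢ = Pᵢˢᵃᵗ/P = Pᵢˢᵃᵗ/220.6.
  K_1 = 660.3/220.6 = 2.993200, K_2 = 134.8/220.6 = 0.611061, K_3 = 74.8/220.6 = 0.339075
Material balance + equilibrium reduce to Σ zᵢ(Kᵢ−1)/(1+ψ(Kᵢ−1)) = 0.
Feasibility: ΣzᵢKᵢ = 1.5484, Σzᵢ/Kᵢ = 1.5913 — both > 1, two phases present.
Newton–Raphson from ψ = 0.39:
  ψ = 0.3900: g = 0.06219, g' = -0.9042 → ψ = 0.4588
  ψ = 0.4588: g = 0.00122, g' = -0.8730 → ψ = 0.4602
Converged at ψ = 0.4602.
Compositions from xᵢ = zᵢ/(1+ψ(Kᵢ−1)), yᵢ = Kᵢxᵢ:
  1: x = 0.2291, y = 0.6858
  2: x = 0.1940, y = 0.1186
  3: x = 0.5768, y = 0.1956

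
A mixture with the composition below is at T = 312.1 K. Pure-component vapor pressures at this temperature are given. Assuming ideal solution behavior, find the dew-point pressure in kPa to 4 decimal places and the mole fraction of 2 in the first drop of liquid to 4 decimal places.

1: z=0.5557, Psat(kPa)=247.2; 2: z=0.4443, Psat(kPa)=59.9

At the dew point ψ → 1, so Σzᵢ/Kᵢ = 1 with Kᵢ = Pᵢˢᵃᵗ/P ⇒ 1/P = Σzᵢ/Pᵢˢᵃᵗ.
1/P = 0.5557/247.2 + 0.4443/59.9 = 0.0096653 ⇒ P = 103.4625 kPa
xᵢ = zᵢP/Pᵢˢᵃᵗ ⇒ x_2 = 0.4443·103.4625/59.9 = 0.7674

Pdew = 103.4625 kPa, x_2 = 0.7674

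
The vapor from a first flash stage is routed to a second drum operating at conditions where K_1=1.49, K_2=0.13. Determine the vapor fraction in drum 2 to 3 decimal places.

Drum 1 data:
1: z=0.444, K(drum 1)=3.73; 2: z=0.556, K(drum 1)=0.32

Drum 1:
Rachford–Rice: g(ψ₁) = Σ zᵢ(Kᵢ−1)/(1+ψ₁(Kᵢ−1)) = 0.
Check two-phase: ΣzᵢKᵢ = 1.834 > 1 and Σzᵢ/Kᵢ = 1.857 > 1, so g(0) = 0.834 > 0 and g(1) = -0.857 < 0.
Binary case is linear: z₁(K₁−1)(1+ψ₁(K₂−1)) + z₂(K₂−1)(1+ψ₁(K₁−1)) = 0
⇒ ψ₁ = [z₁(K₁−1)+z₂(K₂−1)] / [−(K₁−1)(K₂−1)] = 0.8340/1.8564 = 0.449
Drum-1 compositions:
  1: x = 0.199, y = 0.744
  2: x = 0.801, y = 0.256
Drum-2 feed = drum-1 vapor: z₂ = (0.7438, 0.2562).
Drum 2:
Newton iteration, ψ₂⁰ = 0.5:
  ψ₂ = 0.500: g = -0.1017, g' = -0.723 → ψ₂ = 0.359
  ψ₂ = 0.359: g = -0.0143, g' = -0.539 → ψ₂ = 0.333
  ψ₂ = 0.333: g = -0.0003, g' = -0.516 → ψ₂ = 0.332
Converged at ψ₂ = 0.332.
  1: x = 0.640, y = 0.953
  2: x = 0.360, y = 0.047

V/F (drum 2) = 0.332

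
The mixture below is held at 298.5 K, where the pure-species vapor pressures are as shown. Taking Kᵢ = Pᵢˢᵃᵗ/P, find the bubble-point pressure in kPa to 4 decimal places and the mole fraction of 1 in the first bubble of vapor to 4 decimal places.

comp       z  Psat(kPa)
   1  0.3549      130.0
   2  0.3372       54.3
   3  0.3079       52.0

Pbub = 80.4578 kPa, y_1 = 0.5734

At the bubble point ψ → 0, so ΣzᵢKᵢ = 1 with Kᵢ = Pᵢˢᵃᵗ/P ⇒ P = ΣzᵢPᵢˢᵃᵗ.
P = 0.3549·130.0 + 0.3372·54.3 + 0.3079·52.0 = 80.4578 kPa
yᵢ = zᵢPᵢˢᵃᵗ/P ⇒ y_1 = 0.3549·130.0/80.4578 = 0.5734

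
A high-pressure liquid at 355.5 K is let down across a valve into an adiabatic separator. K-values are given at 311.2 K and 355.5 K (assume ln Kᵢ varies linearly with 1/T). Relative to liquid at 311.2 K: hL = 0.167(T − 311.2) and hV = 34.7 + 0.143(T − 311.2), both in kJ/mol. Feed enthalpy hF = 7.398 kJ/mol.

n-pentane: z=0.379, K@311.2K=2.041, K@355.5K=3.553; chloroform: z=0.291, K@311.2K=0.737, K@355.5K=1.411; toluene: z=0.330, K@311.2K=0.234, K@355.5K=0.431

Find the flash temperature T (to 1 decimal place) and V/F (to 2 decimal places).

T = 315.0 K, V/F = 0.20

Adiabatic flash: solve Rachford–Rice at each trial T, then check hF = ψ·hV(T) + (1−ψ)·hL(T).
  T = 311.2 K: K = (2.041, 0.737, 0.234), RR gives ψ = 0.109, H_out = 3.766 kJ/mol
  T = 355.5 K: K = (3.553, 1.411, 0.431), RR gives ψ = 0.894, H_out = 37.473 kJ/mol
  T = 333.4 K: K = (2.745, 1.043, 0.324), RR gives ψ = 0.542, H_out = 22.236 kJ/mol
  T = 322.3 K: K = (2.379, 0.882, 0.277), RR gives ψ = 0.346, H_out = 13.757 kJ/mol
  T = 316.8 K: K = (2.208, 0.808, 0.255), RR gives ψ = 0.235, H_out = 9.068 kJ/mol
  T = 314.0 K: K = (2.124, 0.772, 0.244), RR gives ψ = 0.174, H_out = 6.497 kJ/mol
  T = 315.4 K: K = (2.166, 0.790, 0.250), RR gives ψ = 0.205, H_out = 7.801 kJ/mol
Linear interpolation between T = 314.0 (H_out = 6.497) and T = 315.4 (H_out = 7.801) on hF = 7.398 gives T ≈ 315.0 K, at which ψ = 0.20.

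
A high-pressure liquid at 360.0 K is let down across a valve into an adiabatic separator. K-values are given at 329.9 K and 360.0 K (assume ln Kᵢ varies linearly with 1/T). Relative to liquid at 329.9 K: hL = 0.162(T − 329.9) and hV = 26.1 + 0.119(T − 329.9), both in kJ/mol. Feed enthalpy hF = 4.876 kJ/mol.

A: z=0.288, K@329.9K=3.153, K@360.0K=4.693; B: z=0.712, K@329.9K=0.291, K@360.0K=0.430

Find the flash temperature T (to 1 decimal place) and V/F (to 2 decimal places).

Adiabatic flash: solve Rachford–Rice at each trial T, then check hF = ψ·hV(T) + (1−ψ)·hL(T).
  T = 329.9 K: K = (3.153, 0.291), RR gives ψ = 0.076, H_out = 1.971 kJ/mol
  T = 360.0 K: K = (4.693, 0.430), RR gives ψ = 0.312, H_out = 12.627 kJ/mol
  T = 344.9 K: K = (3.878, 0.357), RR gives ψ = 0.200, H_out = 7.525 kJ/mol
  T = 337.4 K: K = (3.505, 0.323), RR gives ψ = 0.141, H_out = 4.850 kJ/mol
  T = 341.1 K: K = (3.686, 0.339), RR gives ψ = 0.171, H_out = 6.189 kJ/mol
  T = 339.2 K: K = (3.592, 0.331), RR gives ψ = 0.156, H_out = 5.507 kJ/mol
Linear interpolation between T = 337.4 (H_out = 4.850) and T = 339.2 (H_out = 5.507) on hF = 4.876 gives T ≈ 337.5 K, at which ψ = 0.14.

T = 337.5 K, V/F = 0.14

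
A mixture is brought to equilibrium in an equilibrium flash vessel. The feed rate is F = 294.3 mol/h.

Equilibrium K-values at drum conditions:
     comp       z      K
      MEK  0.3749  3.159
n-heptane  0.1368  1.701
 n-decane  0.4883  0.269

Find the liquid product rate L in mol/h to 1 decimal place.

L = 175.3 mol/h

Newton iteration, ψ⁰ = 0.31:
  ψ = 0.3100: g = 0.10212, g' = -1.1087 → ψ = 0.4021
  ψ = 0.4021: g = 0.00253, g' = -1.0650 → ψ = 0.4045
Converged at ψ = 0.4045.
Then V = ψ·F = 0.4045·294.3 = 119.0 mol/h and L = F − V = 175.3 mol/h.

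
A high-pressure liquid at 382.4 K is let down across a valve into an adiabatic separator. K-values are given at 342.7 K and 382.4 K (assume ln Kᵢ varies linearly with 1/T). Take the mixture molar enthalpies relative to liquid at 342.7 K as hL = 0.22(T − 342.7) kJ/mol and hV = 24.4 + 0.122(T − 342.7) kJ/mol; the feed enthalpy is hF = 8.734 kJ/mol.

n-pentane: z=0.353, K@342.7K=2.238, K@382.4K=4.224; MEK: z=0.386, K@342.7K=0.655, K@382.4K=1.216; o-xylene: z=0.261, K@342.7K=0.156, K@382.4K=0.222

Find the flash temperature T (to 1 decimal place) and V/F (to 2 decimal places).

T = 351.3 K, V/F = 0.29

Adiabatic flash: solve Rachford–Rice at each trial T, then check hF = ψ·hV(T) + (1−ψ)·hL(T).
  T = 342.7 K: K = (2.238, 0.655, 0.156), RR gives ψ = 0.115, H_out = 2.803 kJ/mol
  T = 382.4 K: K = (4.224, 1.216, 0.222), RR gives ψ = 0.678, H_out = 22.643 kJ/mol
  T = 362.5 K: K = (3.126, 0.907, 0.188), RR gives ψ = 0.464, H_out = 14.780 kJ/mol
  T = 352.6 K: K = (2.657, 0.774, 0.172), RR gives ψ = 0.312, H_out = 9.499 kJ/mol
  T = 347.6 K: K = (2.440, 0.712, 0.164), RR gives ψ = 0.220, H_out = 6.338 kJ/mol
  T = 350.1 K: K = (2.547, 0.743, 0.168), RR gives ψ = 0.268, H_out = 7.968 kJ/mol
  T = 351.4 K: K = (2.604, 0.759, 0.170), RR gives ψ = 0.291, H_out = 8.776 kJ/mol
Linear interpolation between T = 350.1 (H_out = 7.968) and T = 351.4 (H_out = 8.776) on hF = 8.734 gives T ≈ 351.3 K, at which ψ = 0.29.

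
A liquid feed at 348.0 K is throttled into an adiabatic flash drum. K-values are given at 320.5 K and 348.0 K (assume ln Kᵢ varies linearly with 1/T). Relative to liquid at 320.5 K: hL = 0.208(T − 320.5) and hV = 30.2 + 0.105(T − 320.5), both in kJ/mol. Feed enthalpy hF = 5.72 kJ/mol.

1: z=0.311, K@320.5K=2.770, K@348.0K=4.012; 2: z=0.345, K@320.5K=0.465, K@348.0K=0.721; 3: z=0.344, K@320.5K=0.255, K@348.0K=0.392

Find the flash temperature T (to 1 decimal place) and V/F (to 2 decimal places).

Adiabatic flash: solve Rachford–Rice at each trial T, then check hF = ψ·hV(T) + (1−ψ)·hL(T).
  T = 320.5 K: K = (2.770, 0.465, 0.255), RR gives ψ = 0.096, H_out = 2.897 kJ/mol
  T = 348.0 K: K = (4.012, 0.721, 0.392), RR gives ψ = 0.450, H_out = 18.025 kJ/mol
  T = 334.2 K: K = (3.357, 0.584, 0.319), RR gives ψ = 0.269, H_out = 10.592 kJ/mol
  T = 327.4 K: K = (3.058, 0.523, 0.286), RR gives ψ = 0.185, H_out = 6.887 kJ/mol
  T = 323.9 K: K = (2.910, 0.493, 0.270), RR gives ψ = 0.141, H_out = 4.903 kJ/mol
  T = 325.6 K: K = (2.981, 0.507, 0.278), RR gives ψ = 0.162, H_out = 5.876 kJ/mol
Linear interpolation between T = 323.9 (H_out = 4.903) and T = 325.6 (H_out = 5.876) on hF = 5.72 gives T ≈ 325.3 K, at which ψ = 0.16.

T = 325.3 K, V/F = 0.16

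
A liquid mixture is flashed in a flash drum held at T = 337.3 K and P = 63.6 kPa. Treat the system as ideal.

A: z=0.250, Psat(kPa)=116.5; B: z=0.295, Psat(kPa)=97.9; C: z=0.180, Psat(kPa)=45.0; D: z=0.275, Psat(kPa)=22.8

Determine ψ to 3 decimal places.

ψ = 0.373

Raoult's law: Kᵢ = Pᵢˢᵃᵗ/P = Pᵢˢᵃᵗ/63.6.
  K_A = 116.5/63.6 = 1.83176, K_B = 97.9/63.6 = 1.53931, K_C = 45.0/63.6 = 0.70755, K_D = 22.8/63.6 = 0.35849
Let ψ = V/F and solve Σ zᵢ(Kᵢ−1)/(1+ψ(Kᵢ−1)) = 0.
Check two-phase: ΣzᵢKᵢ = 1.138 > 1 and Σzᵢ/Kᵢ = 1.350 > 1, so g(0) = 0.138 > 0 and g(1) = -0.350 < 0.
Iterate (Newton) starting at ψ = 0.54:
  ψ = 0.540: g = -0.0657, g' = -0.420 → ψ = 0.384
  ψ = 0.384: g = -0.0039, g' = -0.377 → ψ = 0.373
Converged at ψ = 0.373.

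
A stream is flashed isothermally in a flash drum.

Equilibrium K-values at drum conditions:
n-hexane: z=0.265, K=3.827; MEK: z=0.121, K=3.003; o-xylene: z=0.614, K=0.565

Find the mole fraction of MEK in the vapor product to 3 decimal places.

Let ψ = V/F and solve Σ zᵢ(Kᵢ−1)/(1+ψ(Kᵢ−1)) = 0.
g(0) = ΣzᵢKᵢ − 1 = 0.724 and g(1) = 1 − Σzᵢ/Kᵢ = -0.196, so a root lies in (0, 1).
Iterate (Newton) starting at ψ = 0.5:
  ψ = 0.500: g = 0.0902, g' = -0.675 → ψ = 0.634
  ψ = 0.634: g = 0.0065, g' = -0.588 → ψ = 0.645
Converged at ψ = 0.645.
Compositions from xᵢ = zᵢ/(1+ψ(Kᵢ−1)), yᵢ = Kᵢxᵢ:
  n-hexane: x = 0.094, y = 0.359
  MEK: x = 0.053, y = 0.159
  o-xylene: x = 0.853, y = 0.482

y_MEK = 0.159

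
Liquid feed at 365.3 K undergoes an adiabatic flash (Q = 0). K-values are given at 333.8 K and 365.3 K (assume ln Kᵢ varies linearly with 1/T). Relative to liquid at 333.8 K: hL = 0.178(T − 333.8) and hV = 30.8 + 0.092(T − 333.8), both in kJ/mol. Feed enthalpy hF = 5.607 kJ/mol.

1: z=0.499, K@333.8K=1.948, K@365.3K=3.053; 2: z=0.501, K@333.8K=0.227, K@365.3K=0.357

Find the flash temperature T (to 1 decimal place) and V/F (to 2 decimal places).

T = 336.5 K, V/F = 0.17

Adiabatic flash: solve Rachford–Rice at each trial T, then check hF = ψ·hV(T) + (1−ψ)·hL(T).
  T = 333.8 K: K = (1.948, 0.227), RR gives ψ = 0.117, H_out = 3.605 kJ/mol
  T = 365.3 K: K = (3.053, 0.357), RR gives ψ = 0.532, H_out = 20.552 kJ/mol
  T = 349.6 K: K = (2.465, 0.288), RR gives ψ = 0.359, H_out = 13.374 kJ/mol
  T = 341.7 K: K = (2.197, 0.256), RR gives ψ = 0.253, H_out = 9.014 kJ/mol
  T = 337.8 K: K = (2.072, 0.242), RR gives ψ = 0.191, H_out = 6.516 kJ/mol
  T = 335.8 K: K = (2.009, 0.234), RR gives ψ = 0.155, H_out = 5.112 kJ/mol
Linear interpolation between T = 335.8 (H_out = 5.112) and T = 337.8 (H_out = 6.516) on hF = 5.607 gives T ≈ 336.5 K, at which ψ = 0.17.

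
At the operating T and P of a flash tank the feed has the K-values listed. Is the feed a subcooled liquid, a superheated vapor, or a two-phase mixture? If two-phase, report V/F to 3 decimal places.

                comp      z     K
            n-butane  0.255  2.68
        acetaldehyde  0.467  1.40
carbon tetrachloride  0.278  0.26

ΣzᵢKᵢ = 1.409; Σzᵢ/Kᵢ = 1.498.
Both exceed 1, so a two-phase solution exists.
Let ψ = V/F and solve Σ zᵢ(Kᵢ−1)/(1+ψ(Kᵢ−1)) = 0.
Newton–Raphson from ψ = 0.33:
  ψ = 0.330: g = 0.1684, g' = -0.623 → ψ = 0.600
  ψ = 0.600: g = -0.0064, g' = -0.720 → ψ = 0.592
Converged at ψ = 0.592.

two-phase, V/F = 0.592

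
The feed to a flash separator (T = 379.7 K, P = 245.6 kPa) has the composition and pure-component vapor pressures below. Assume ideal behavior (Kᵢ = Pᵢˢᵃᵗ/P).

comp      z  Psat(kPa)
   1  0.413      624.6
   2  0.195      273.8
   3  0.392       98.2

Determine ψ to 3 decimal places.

ψ = 0.574

Raoult's law: Kᵢ = Pᵢˢᵃᵗ/P = Pᵢˢᵃᵗ/245.6.
  K_1 = 624.6/245.6 = 2.54316, K_2 = 273.8/245.6 = 1.11482, K_3 = 98.2/245.6 = 0.39984
Material balance + equilibrium reduce to Σ zᵢ(Kᵢ−1)/(1+ψ(Kᵢ−1)) = 0.
Check two-phase: ΣzᵢKᵢ = 1.424 > 1 and Σzᵢ/Kᵢ = 1.318 > 1, so g(0) = 0.424 > 0 and g(1) = -0.318 < 0.
Iterate (Newton) starting at ψ = 0.47:
  ψ = 0.470: g = 0.0629, g' = -0.607 → ψ = 0.574
Converged at ψ = 0.574.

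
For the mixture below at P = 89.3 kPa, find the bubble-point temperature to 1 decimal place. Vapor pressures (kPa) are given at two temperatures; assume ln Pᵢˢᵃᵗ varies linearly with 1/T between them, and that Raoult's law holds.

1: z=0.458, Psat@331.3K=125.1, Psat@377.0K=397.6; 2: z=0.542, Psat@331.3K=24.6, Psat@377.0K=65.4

T = 339.9 K

Bubble-point temperature: ΣzᵢPᵢˢᵃᵗ(T) = P. Interpolate ln Pᵢˢᵃᵗ = aᵢ + bᵢ/T.
  T = 331.3 K: ΣzᵢPᵢˢᵃᵗ = 70.63 kPa
  T = 377.0 K: ΣzᵢPᵢˢᵃᵗ = 217.55 kPa
  T = 354.1 K: ΣzᵢPᵢˢᵃᵗ = 128.31 kPa
  T = 342.7 K: ΣzᵢPᵢˢᵃᵗ = 96.13 kPa
  T = 337.0 K: ΣzᵢPᵢˢᵃᵗ = 82.61 kPa
  T = 339.9 K: ΣzᵢPᵢˢᵃᵗ = 89.29 kPa
Interpolating between 339.9 K and 342.7 K gives T ≈ 339.9 K.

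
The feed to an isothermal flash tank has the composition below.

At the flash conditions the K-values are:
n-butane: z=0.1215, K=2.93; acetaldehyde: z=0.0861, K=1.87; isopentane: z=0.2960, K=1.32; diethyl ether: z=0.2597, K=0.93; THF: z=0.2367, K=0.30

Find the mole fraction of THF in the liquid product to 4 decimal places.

Newton iteration, V/F⁰ = 0.57:
  V/F = 0.5700: g = -0.05278, g' = -0.4759 → V/F = 0.4591
  V/F = 0.4591: g = -0.00249, g' = -0.4367 → V/F = 0.4534
Converged at V/F = 0.4534.
Compositions from xᵢ = zᵢ/(1+V/F(Kᵢ−1)), yᵢ = Kᵢxᵢ:
  n-butane: x = 0.0648, y = 0.1899
  acetaldehyde: x = 0.0617, y = 0.1155
  isopentane: x = 0.2585, y = 0.3412
  diethyl ether: x = 0.2682, y = 0.2494
  THF: x = 0.3467, y = 0.1040

x_THF = 0.3467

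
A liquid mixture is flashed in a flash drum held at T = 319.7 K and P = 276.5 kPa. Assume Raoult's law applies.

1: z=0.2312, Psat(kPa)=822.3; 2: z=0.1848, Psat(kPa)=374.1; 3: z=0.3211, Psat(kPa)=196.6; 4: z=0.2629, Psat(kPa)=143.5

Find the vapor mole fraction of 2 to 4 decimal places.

Raoult's law: Kᵢ = Pᵢˢᵃᵗ/P = Pᵢˢᵃᵗ/276.5.
  K_1 = 822.3/276.5 = 2.973960, K_2 = 374.1/276.5 = 1.352984, K_3 = 196.6/276.5 = 0.711031, K_4 = 143.5/276.5 = 0.518987
Material balance + equilibrium reduce to Σ zᵢ(Kᵢ−1)/(1+β(Kᵢ−1)) = 0.
Feasibility: ΣzᵢKᵢ = 1.3024, Σzᵢ/Kᵢ = 1.1725 — both > 1, two phases present.
Iterate (Newton) starting at β = 0.53:
  β = 0.5300: g = -0.00131, g' = -0.3785 → β = 0.5265
Converged at β = 0.5265.
Compositions from xᵢ = zᵢ/(1+β(Kᵢ−1)), yᵢ = Kᵢxᵢ:
  1: x = 0.1134, y = 0.3372
  2: x = 0.1558, y = 0.2108
  3: x = 0.3787, y = 0.2693
  4: x = 0.3521, y = 0.1827

y_2 = 0.2108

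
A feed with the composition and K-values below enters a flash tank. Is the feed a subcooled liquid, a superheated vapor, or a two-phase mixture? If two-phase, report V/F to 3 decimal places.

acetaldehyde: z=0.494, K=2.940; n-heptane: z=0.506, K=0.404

two-phase, V/F = 0.568

ΣzᵢKᵢ = 1.657; Σzᵢ/Kᵢ = 1.421.
Both exceed 1, so a two-phase solution exists.
Rachford–Rice: g(ψ) = Σ zᵢ(Kᵢ−1)/(1+ψ(Kᵢ−1)) = 0.
Newton iteration, ψ⁰ = 0.69:
  ψ = 0.690: g = -0.1024, g' = -0.858 → ψ = 0.571
  ψ = 0.571: g = -0.0022, g' = -0.832 → ψ = 0.568
Converged at ψ = 0.568.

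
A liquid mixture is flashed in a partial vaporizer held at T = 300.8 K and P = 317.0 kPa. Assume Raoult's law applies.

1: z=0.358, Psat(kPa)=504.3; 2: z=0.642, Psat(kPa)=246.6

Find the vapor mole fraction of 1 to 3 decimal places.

Raoult's law: Kᵢ = Pᵢˢᵃᵗ/P = Pᵢˢᵃᵗ/317.0.
  K_1 = 504.3/317.0 = 1.59085, K_2 = 246.6/317.0 = 0.77792
Material balance + equilibrium reduce to Σ zᵢ(Kᵢ−1)/(1+ψ(Kᵢ−1)) = 0.
Feasibility: ΣzᵢKᵢ = 1.069, Σzᵢ/Kᵢ = 1.050 — both > 1, two phases present.
Binary case is linear: z₁(K₁−1)(1+ψ(K₂−1)) + z₂(K₂−1)(1+ψ(K₁−1)) = 0
⇒ ψ = [z₁(K₁−1)+z₂(K₂−1)] / [−(K₁−1)(K₂−1)] = 0.0689/0.1312 = 0.525
Compositions from xᵢ = zᵢ/(1+ψ(Kᵢ−1)), yᵢ = Kᵢxᵢ:
  1: x = 0.273, y = 0.435
  2: x = 0.727, y = 0.565

y_1 = 0.435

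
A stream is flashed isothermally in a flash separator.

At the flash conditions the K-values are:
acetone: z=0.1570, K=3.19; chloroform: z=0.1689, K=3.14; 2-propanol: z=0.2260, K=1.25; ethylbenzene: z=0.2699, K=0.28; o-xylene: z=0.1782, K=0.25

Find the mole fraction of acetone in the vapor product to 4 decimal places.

y_acetone = 0.2790

Rachford–Rice: g(V/F) = Σ zᵢ(Kᵢ−1)/(1+V/F(Kᵢ−1)) = 0.
Feasibility: ΣzᵢKᵢ = 1.4338, Σzᵢ/Kᵢ = 1.9605 — both > 1, two phases present.
Newton–Raphson from V/F = 0.5:
  V/F = 0.5000: g = -0.12852, g' = -0.9614 → V/F = 0.3663
  V/F = 0.3663: g = -0.00307, g' = -0.9354 → V/F = 0.3630
Converged at V/F = 0.3630.
Compositions from xᵢ = zᵢ/(1+V/F(Kᵢ−1)), yᵢ = Kᵢxᵢ:
  acetone: x = 0.0875, y = 0.2790
  chloroform: x = 0.0951, y = 0.2985
  2-propanol: x = 0.2072, y = 0.2590
  ethylbenzene: x = 0.3654, y = 0.1023
  o-xylene: x = 0.2449, y = 0.0612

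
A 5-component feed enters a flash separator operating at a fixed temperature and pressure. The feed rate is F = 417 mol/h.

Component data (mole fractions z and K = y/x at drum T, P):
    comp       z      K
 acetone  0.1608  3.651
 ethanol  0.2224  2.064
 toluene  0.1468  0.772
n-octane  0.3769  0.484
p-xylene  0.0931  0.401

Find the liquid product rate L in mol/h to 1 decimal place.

Material balance + equilibrium reduce to Σ zᵢ(Kᵢ−1)/(1+V/F(Kᵢ−1)) = 0.
Feasibility: ΣzᵢKᵢ = 1.3792, Σzᵢ/Kᵢ = 1.3528 — both > 1, two phases present.
Newton–Raphson from V/F = 0.5:
  V/F = 0.5000: g = -0.04172, g' = -0.5763 → V/F = 0.4276
  V/F = 0.4276: g = 0.00084, g' = -0.6021 → V/F = 0.4290
Converged at V/F = 0.4290.
Then V = V/F·F = 0.4290·417 = 178.9 mol/h and L = F − V = 238.1 mol/h.

L = 238.1 mol/h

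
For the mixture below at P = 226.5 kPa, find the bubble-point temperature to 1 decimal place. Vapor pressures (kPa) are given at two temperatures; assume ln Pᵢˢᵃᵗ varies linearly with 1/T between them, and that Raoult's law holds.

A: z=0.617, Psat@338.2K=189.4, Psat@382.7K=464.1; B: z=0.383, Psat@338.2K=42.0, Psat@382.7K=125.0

Bubble-point temperature: ΣzᵢPᵢˢᵃᵗ(T) = P. Interpolate ln Pᵢˢᵃᵗ = aᵢ + bᵢ/T.
  T = 338.2 K: ΣzᵢPᵢˢᵃᵗ = 132.95 kPa
  T = 382.7 K: ΣzᵢPᵢˢᵃᵗ = 334.22 kPa
  T = 360.4 K: ΣzᵢPᵢˢᵃᵗ = 216.54 kPa
  T = 371.5 K: ΣzᵢPᵢˢᵃᵗ = 270.48 kPa
  T = 365.9 K: ΣzᵢPᵢˢᵃᵗ = 242.17 kPa
  T = 363.1 K: ΣzᵢPᵢˢᵃᵗ = 228.86 kPa
Interpolating between 360.4 K and 363.1 K gives T ≈ 362.6 K.

T = 362.6 K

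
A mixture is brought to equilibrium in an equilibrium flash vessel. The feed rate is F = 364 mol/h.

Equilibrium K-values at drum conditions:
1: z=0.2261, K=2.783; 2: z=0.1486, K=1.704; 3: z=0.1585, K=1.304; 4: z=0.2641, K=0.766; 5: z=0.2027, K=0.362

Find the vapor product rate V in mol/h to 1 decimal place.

Let β = V/F and solve Σ zᵢ(Kᵢ−1)/(1+β(Kᵢ−1)) = 0.
Feasibility: ΣzᵢKᵢ = 1.3648, Σzᵢ/Kᵢ = 1.1947 — both > 1, two phases present.
Newton–Raphson from β = 0.5:
  β = 0.5000: g = 0.07245, g' = -0.4487 → β = 0.6615
  β = 0.6615: g = -0.00039, g' = -0.4630 → β = 0.6606
Converged at β = 0.6606.
Then V = β·F = 0.6606·364 = 240.5 mol/h and L = F − V = 123.5 mol/h.

V = 240.5 mol/h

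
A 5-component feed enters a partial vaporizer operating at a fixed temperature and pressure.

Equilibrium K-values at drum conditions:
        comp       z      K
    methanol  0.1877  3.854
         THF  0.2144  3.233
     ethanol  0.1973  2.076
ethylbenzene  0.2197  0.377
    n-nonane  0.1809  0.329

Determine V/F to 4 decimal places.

Material balance + equilibrium reduce to Σ zᵢ(Kᵢ−1)/(1+V/F(Kᵢ−1)) = 0.
g(0) = ΣzᵢKᵢ − 1 = 0.9685 and g(1) = 1 − Σzᵢ/Kᵢ = -0.3427, so a root lies in (0, 1).
Iterate (Newton) starting at V/F = 0.5:
  V/F = 0.5000: g = 0.20349, g' = -0.9591 → V/F = 0.7122
  V/F = 0.7122: g = 0.00317, g' = -0.9731 → V/F = 0.7154
Converged at V/F = 0.7154.

V/F = 0.7154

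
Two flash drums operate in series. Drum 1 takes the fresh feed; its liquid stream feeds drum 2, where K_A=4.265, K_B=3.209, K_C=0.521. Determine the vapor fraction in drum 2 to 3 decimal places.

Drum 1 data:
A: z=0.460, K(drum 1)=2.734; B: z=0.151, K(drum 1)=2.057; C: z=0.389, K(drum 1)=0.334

Drum 1:
Let ψ₁ = V/F and solve Σ zᵢ(Kᵢ−1)/(1+ψ₁(Kᵢ−1)) = 0.
g(0) = ΣzᵢKᵢ − 1 = 0.698 and g(1) = 1 − Σzᵢ/Kᵢ = -0.406, so a root lies in (0, 1).
Newton–Raphson from ψ₁ = 0.5:
  ψ₁ = 0.500: g = 0.1432, g' = -0.857 → ψ₁ = 0.667
  ψ₁ = 0.667: g = -0.0028, g' = -0.914 → ψ₁ = 0.664
Converged at ψ₁ = 0.664.
Drum-1 compositions:
  A: x = 0.214, y = 0.585
  B: x = 0.089, y = 0.183
  C: x = 0.697, y = 0.233
Drum-2 feed = drum-1 liquid: z₂ = (0.2138, 0.0887, 0.6975).
Drum 2:
Material balance + equilibrium reduce to Σ zᵢ(Kᵢ−1)/(1+ψ₂(Kᵢ−1)) = 0.
Feasibility: ΣzᵢKᵢ = 1.560, Σzᵢ/Kᵢ = 1.416 — both > 1, two phases present.
Newton iteration, ψ₂⁰ = 0.32:
  ψ₂ = 0.320: g = 0.0616, g' = -0.917 → ψ₂ = 0.387
  ψ₂ = 0.387: g = 0.0038, g' = -0.812 → ψ₂ = 0.392
Converged at ψ₂ = 0.392.
  A: x = 0.094, y = 0.400
  B: x = 0.048, y = 0.153
  C: x = 0.859, y = 0.447

V/F (drum 2) = 0.392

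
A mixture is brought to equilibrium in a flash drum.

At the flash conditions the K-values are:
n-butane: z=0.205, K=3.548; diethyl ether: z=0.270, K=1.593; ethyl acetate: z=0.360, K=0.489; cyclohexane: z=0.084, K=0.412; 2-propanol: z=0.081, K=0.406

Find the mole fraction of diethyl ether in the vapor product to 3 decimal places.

Material balance + equilibrium reduce to Σ zᵢ(Kᵢ−1)/(1+β(Kᵢ−1)) = 0.
Feasibility: ΣzᵢKᵢ = 1.401, Σzᵢ/Kᵢ = 1.367 — both > 1, two phases present.
Iterate (Newton) starting at β = 0.53:
  β = 0.530: g = -0.0502, g' = -0.595 → β = 0.446
  β = 0.446: g = 0.0007, g' = -0.615 → β = 0.447
Converged at β = 0.447.
Compositions from xᵢ = zᵢ/(1+β(Kᵢ−1)), yᵢ = Kᵢxᵢ:
  n-butane: x = 0.096, y = 0.340
  diethyl ether: x = 0.213, y = 0.340
  ethyl acetate: x = 0.466, y = 0.228
  cyclohexane: x = 0.114, y = 0.047
  2-propanol: x = 0.110, y = 0.045

y_diethyl ether = 0.340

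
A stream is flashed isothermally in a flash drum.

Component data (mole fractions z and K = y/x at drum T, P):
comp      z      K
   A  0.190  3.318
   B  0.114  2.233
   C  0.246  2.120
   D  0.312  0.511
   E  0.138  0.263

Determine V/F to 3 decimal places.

Newton iteration, V/F⁰ = 0.67:
  V/F = 0.670: g = -0.0209, g' = -0.767 → V/F = 0.643
  V/F = 0.643: g = -0.0002, g' = -0.752 → V/F = 0.642
Converged at V/F = 0.642.

V/F = 0.642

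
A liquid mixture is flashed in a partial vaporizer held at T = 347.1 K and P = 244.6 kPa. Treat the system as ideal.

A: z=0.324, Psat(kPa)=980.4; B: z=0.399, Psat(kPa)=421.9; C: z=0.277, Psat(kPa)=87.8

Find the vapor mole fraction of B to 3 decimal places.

y_B = 0.413

Raoult's law: Kᵢ = Pᵢˢᵃᵗ/P = Pᵢˢᵃᵗ/244.6.
  K_A = 980.4/244.6 = 4.00818, K_B = 421.9/244.6 = 1.72486, K_C = 87.8/244.6 = 0.35895
Iterate (Newton) starting at V/F = 0.5:
  V/F = 0.500: g = 0.3402, g' = -0.827 → V/F = 0.911
  V/F = 0.911: g = 0.0076, g' = -0.944 → V/F = 0.919
Converged at V/F = 0.919.
Compositions from xᵢ = zᵢ/(1+V/F(Kᵢ−1)), yᵢ = Kᵢxᵢ:
  A: x = 0.086, y = 0.345
  B: x = 0.239, y = 0.413
  C: x = 0.675, y = 0.242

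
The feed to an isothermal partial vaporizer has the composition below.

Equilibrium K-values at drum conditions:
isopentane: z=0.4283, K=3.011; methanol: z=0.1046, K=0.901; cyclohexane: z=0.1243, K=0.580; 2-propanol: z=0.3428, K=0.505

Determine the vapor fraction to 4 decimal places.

ψ = 0.7241

Let ψ = V/F and solve Σ zᵢ(Kᵢ−1)/(1+ψ(Kᵢ−1)) = 0.
Check two-phase: ΣzᵢKᵢ = 1.6291 > 1 and Σzᵢ/Kᵢ = 1.1515 > 1, so g(0) = 0.6291 > 0 and g(1) = -0.1515 < 0.
Newton iteration, ψ⁰ = 0.66:
  ψ = 0.6600: g = 0.03477, g' = -0.5482 → ψ = 0.7234
  ψ = 0.7234: g = 0.00038, g' = -0.5377 → ψ = 0.7241
Converged at ψ = 0.7241.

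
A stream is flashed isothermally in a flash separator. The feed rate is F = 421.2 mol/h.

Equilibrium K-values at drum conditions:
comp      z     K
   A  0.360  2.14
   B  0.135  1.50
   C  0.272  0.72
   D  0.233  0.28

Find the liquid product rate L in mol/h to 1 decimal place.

L = 239.0 mol/h

Material balance + equilibrium reduce to Σ zᵢ(Kᵢ−1)/(1+V/F(Kᵢ−1)) = 0.
g(0) = ΣzᵢKᵢ − 1 = 0.234 and g(1) = 1 − Σzᵢ/Kᵢ = -0.468, so a root lies in (0, 1).
Newton–Raphson from V/F = 0.5:
  V/F = 0.500: g = -0.0353, g' = -0.535 → V/F = 0.434
  V/F = 0.434: g = -0.0007, g' = -0.515 → V/F = 0.433
Converged at V/F = 0.433.
Then V = V/F·F = 0.4327·421.2 = 182.2 mol/h and L = F − V = 239.0 mol/h.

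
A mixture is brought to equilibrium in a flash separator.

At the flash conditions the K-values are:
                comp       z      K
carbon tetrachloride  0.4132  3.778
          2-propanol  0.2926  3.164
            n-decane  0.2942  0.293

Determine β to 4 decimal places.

β = 0.8805

Let β = V/F and solve Σ zᵢ(Kᵢ−1)/(1+β(Kᵢ−1)) = 0.
Feasibility: ΣzᵢKᵢ = 2.5731, Σzᵢ/Kᵢ = 1.2059 — both > 1, two phases present.
Iterate (Newton) starting at β = 0.5:
  β = 0.5000: g = 0.46287, g' = -1.2267 → β = 0.8773
  β = 0.8773: g = 0.00462, g' = -1.4529 → β = 0.8805
Converged at β = 0.8805.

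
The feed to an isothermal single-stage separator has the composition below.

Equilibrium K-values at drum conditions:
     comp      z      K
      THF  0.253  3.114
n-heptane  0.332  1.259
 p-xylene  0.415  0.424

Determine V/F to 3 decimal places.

Rachford–Rice: g(V/F) = Σ zᵢ(Kᵢ−1)/(1+V/F(Kᵢ−1)) = 0.
Check two-phase: ΣzᵢKᵢ = 1.382 > 1 and Σzᵢ/Kᵢ = 1.324 > 1, so g(0) = 0.382 > 0 and g(1) = -0.324 < 0.
Newton iteration, V/F⁰ = 0.68:
  V/F = 0.680: g = -0.1004, g' = -0.578 → V/F = 0.506
  V/F = 0.506: g = -0.0032, g' = -0.556 → V/F = 0.501
Converged at V/F = 0.501.

V/F = 0.501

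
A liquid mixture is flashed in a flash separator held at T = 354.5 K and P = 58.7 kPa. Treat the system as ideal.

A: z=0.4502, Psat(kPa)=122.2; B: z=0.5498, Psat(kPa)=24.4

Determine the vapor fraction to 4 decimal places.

Raoult's law: Kᵢ = Pᵢˢᵃᵗ/P = Pᵢˢᵃᵗ/58.7.
  K_A = 122.2/58.7 = 2.081772, K_B = 24.4/58.7 = 0.415673
Binary case is linear: z₁(K₁−1)(1+ψ(K₂−1)) + z₂(K₂−1)(1+ψ(K₁−1)) = 0
⇒ ψ = [z₁(K₁−1)+z₂(K₂−1)] / [−(K₁−1)(K₂−1)] = 0.16575/0.63211 = 0.2622

ψ = 0.2622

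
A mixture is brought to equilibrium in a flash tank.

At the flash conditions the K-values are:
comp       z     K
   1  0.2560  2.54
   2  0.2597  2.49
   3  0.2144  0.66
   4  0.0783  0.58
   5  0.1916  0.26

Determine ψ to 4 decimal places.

ψ = 0.6254

Material balance + equilibrium reduce to Σ zᵢ(Kᵢ−1)/(1+ψ(Kᵢ−1)) = 0.
Check two-phase: ΣzᵢKᵢ = 1.5336 > 1 and Σzᵢ/Kᵢ = 1.4019 > 1, so g(0) = 0.5336 > 0 and g(1) = -0.4019 < 0.
Iterate (Newton) starting at ψ = 0.5:
  ψ = 0.5000: g = 0.08998, g' = -0.7056 → ψ = 0.6275
  ψ = 0.6275: g = -0.00156, g' = -0.7422 → ψ = 0.6254
Converged at ψ = 0.6254.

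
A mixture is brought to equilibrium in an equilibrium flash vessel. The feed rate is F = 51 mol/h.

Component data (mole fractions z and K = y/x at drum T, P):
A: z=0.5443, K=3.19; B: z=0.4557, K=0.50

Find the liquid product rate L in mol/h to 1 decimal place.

L = 6.1 mol/h

Rachford–Rice: g(ψ) = Σ zᵢ(Kᵢ−1)/(1+ψ(Kᵢ−1)) = 0.
g(0) = ΣzᵢKᵢ − 1 = 0.9642 and g(1) = 1 − Σzᵢ/Kᵢ = -0.0820, so a root lies in (0, 1).
Newton iteration, ψ⁰ = 0.39:
  ψ = 0.3900: g = 0.35987, g' = -0.9352 → ψ = 0.7748
  ψ = 0.7748: g = 0.07007, g' = -0.6625 → ψ = 0.8806
  ψ = 0.8806: g = -0.00003, g' = -0.6681 → ψ = 0.8805
Converged at ψ = 0.8805.
Then V = ψ·F = 0.8805·51 = 44.9 mol/h and L = F − V = 6.1 mol/h.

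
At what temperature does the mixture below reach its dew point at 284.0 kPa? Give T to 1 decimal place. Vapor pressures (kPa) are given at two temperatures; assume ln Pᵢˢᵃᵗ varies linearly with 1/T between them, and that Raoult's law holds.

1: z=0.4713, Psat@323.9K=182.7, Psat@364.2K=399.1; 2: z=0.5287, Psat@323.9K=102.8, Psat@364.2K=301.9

T = 355.8 K

Dew-point temperature: Σzᵢ·P/Pᵢˢᵃᵗ(T) = 1. Interpolate ln Pᵢˢᵃᵗ = aᵢ + bᵢ/T.
  T = 323.9 K: ΣzᵢP/Pᵢˢᵃᵗ = 2.1932
  T = 364.2 K: ΣzᵢP/Pᵢˢᵃᵗ = 0.8327
  T = 344.0 K: ΣzᵢP/Pᵢˢᵃᵗ = 1.3119
  T = 354.1 K: ΣzᵢP/Pᵢˢᵃᵗ = 1.0378
  T = 359.1 K: ΣzᵢP/Pᵢˢᵃᵗ = 0.9291
  T = 356.6 K: ΣzᵢP/Pᵢˢᵃᵗ = 0.9816
Interpolating between 354.1 K and 356.6 K gives T ≈ 355.8 K.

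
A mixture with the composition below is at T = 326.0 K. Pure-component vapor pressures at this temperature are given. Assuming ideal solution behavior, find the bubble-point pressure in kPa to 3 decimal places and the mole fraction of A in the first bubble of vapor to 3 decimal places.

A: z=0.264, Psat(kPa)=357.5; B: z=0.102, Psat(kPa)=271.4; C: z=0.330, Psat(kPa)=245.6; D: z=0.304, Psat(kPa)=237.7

At the bubble point ψ → 0, so ΣzᵢKᵢ = 1 with Kᵢ = Pᵢˢᵃᵗ/P ⇒ P = ΣzᵢPᵢˢᵃᵗ.
P = 0.264·357.5 + 0.102·271.4 + 0.330·245.6 + 0.304·237.7 = 275.372 kPa
yᵢ = zᵢPᵢˢᵃᵗ/P ⇒ y_A = 0.264·357.5/275.372 = 0.343

Pbub = 275.372 kPa, y_A = 0.343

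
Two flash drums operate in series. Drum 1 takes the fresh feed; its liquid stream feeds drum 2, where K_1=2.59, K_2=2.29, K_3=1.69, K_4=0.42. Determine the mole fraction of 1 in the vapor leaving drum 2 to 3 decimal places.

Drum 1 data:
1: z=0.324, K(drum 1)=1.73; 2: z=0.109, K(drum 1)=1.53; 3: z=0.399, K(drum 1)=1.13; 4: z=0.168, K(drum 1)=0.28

Drum 1:
Material balance + equilibrium reduce to Σ zᵢ(Kᵢ−1)/(1+ψ₁(Kᵢ−1)) = 0.
g(0) = ΣzᵢKᵢ − 1 = 0.225 and g(1) = 1 − Σzᵢ/Kᵢ = -0.212, so a root lies in (0, 1).
Iterate (Newton) starting at ψ₁ = 0.5:
  ψ₁ = 0.500: g = 0.0786, g' = -0.330 → ψ₁ = 0.738
  ψ₁ = 0.738: g = -0.0156, g' = -0.491 → ψ₁ = 0.706
  ψ₁ = 0.706: g = -0.0005, g' = -0.458 → ψ₁ = 0.705
Converged at ψ₁ = 0.705.
Drum-1 compositions:
  1: x = 0.214, y = 0.370
  2: x = 0.079, y = 0.121
  3: x = 0.365, y = 0.413
  4: x = 0.341, y = 0.096
Drum-2 feed = drum-1 liquid: z₂ = (0.2139, 0.0793, 0.3655, 0.3413).
Drum 2:
Let ψ₂ = V/F and solve Σ zᵢ(Kᵢ−1)/(1+ψ₂(Kᵢ−1)) = 0.
g(0) = ΣzᵢKᵢ − 1 = 0.497 and g(1) = 1 − Σzᵢ/Kᵢ = -0.146, so a root lies in (0, 1).
Iterate (Newton) starting at ψ₂ = 0.5:
  ψ₂ = 0.500: g = 0.1604, g' = -0.541 → ψ₂ = 0.797
  ψ₂ = 0.797: g = -0.0048, g' = -0.607 → ψ₂ = 0.789
Converged at ψ₂ = 0.789.
  1: x = 0.095, y = 0.246
  2: x = 0.039, y = 0.090
  3: x = 0.237, y = 0.400
  4: x = 0.629, y = 0.264

y_1 (drum 2) = 0.246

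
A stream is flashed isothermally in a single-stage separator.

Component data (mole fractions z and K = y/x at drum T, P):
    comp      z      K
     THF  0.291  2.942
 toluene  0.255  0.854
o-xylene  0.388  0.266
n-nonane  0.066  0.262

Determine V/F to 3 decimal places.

V/F = 0.176

Material balance + equilibrium reduce to Σ zᵢ(Kᵢ−1)/(1+V/F(Kᵢ−1)) = 0.
Check two-phase: ΣzᵢKᵢ = 1.194 > 1 and Σzᵢ/Kᵢ = 2.108 > 1, so g(0) = 0.194 > 0 and g(1) = -1.108 < 0.
Newton iteration, V/F⁰ = 0.57:
  V/F = 0.570: g = -0.3461, g' = -0.979 → V/F = 0.216
  V/F = 0.216: g = -0.0370, g' = -0.896 → V/F = 0.175
  V/F = 0.175: g = 0.0008, g' = -0.940 → V/F = 0.176
Converged at V/F = 0.176.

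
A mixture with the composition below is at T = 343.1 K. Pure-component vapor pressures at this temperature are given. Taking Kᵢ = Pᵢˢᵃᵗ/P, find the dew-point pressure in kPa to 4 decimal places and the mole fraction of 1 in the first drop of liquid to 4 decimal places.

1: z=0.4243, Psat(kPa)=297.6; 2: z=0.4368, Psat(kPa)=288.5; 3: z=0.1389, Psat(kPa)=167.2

Pdew = 265.2155 kPa, x_1 = 0.3781

At the dew point ψ → 1, so Σzᵢ/Kᵢ = 1 with Kᵢ = Pᵢˢᵃᵗ/P ⇒ 1/P = Σzᵢ/Pᵢˢᵃᵗ.
1/P = 0.4243/297.6 + 0.4368/288.5 + 0.1389/167.2 = 0.0037705 ⇒ P = 265.2155 kPa
xᵢ = zᵢP/Pᵢˢᵃᵗ ⇒ x_1 = 0.4243·265.2155/297.6 = 0.3781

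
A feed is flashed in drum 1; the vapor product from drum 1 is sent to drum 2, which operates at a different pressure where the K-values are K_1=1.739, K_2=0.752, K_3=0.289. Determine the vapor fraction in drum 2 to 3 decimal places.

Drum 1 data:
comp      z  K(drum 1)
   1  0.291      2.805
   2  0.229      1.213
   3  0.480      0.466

Drum 1:
Rachford–Rice: g(ψ₁) = Σ zᵢ(Kᵢ−1)/(1+ψ₁(Kᵢ−1)) = 0.
Check two-phase: ΣzᵢKᵢ = 1.318 > 1 and Σzᵢ/Kᵢ = 1.323 > 1, so g(0) = 0.318 > 0 and g(1) = -0.323 < 0.
Newton–Raphson from ψ₁ = 0.46:
  ψ₁ = 0.460: g = -0.0084, g' = -0.532 → ψ₁ = 0.444
Converged at ψ₁ = 0.444.
Drum-1 compositions:
  1: x = 0.161, y = 0.453
  2: x = 0.209, y = 0.254
  3: x = 0.629, y = 0.293
Drum-2 feed = drum-1 vapor: z₂ = (0.4530, 0.2538, 0.2933).
Drum 2:
Material balance + equilibrium reduce to Σ zᵢ(Kᵢ−1)/(1+ψ₂(Kᵢ−1)) = 0.
Check two-phase: ΣzᵢKᵢ = 1.063 > 1 and Σzᵢ/Kᵢ = 1.613 > 1, so g(0) = 0.063 > 0 and g(1) = -0.613 < 0.
Iterate (Newton) starting at ψ₂ = 0.33:
  ψ₂ = 0.330: g = -0.0718, g' = -0.431 → ψ₂ = 0.163
  ψ₂ = 0.163: g = -0.0029, g' = -0.404 → ψ₂ = 0.156
Converged at ψ₂ = 0.156.
  1: x = 0.406, y = 0.706
  2: x = 0.264, y = 0.199
  3: x = 0.330, y = 0.095

V/F (drum 2) = 0.156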